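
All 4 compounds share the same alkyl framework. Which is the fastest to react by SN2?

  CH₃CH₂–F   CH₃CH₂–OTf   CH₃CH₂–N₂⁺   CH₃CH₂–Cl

Identical carbon frameworks mean the comparison reduces to leaving-group quality.
A good leaving group is a weak base: the lower the pKₐ of its conjugate acid, the more readily it departs.
CH₃CH₂–N₂⁺ loses N₂: no meaningful conjugate acid; N₂ departs as an exceptionally stable neutral molecule
CH₃CH₂–OTf loses OTf⁻: pKₐ(CF₃SO₃H (triflic acid)) ≈ -14
CH₃CH₂–Cl loses Cl⁻: pKₐ(HCl) ≈ -7
CH₃CH₂–F loses F⁻: pKₐ(HF) ≈ 3.2

CH₃CH₂–N₂⁺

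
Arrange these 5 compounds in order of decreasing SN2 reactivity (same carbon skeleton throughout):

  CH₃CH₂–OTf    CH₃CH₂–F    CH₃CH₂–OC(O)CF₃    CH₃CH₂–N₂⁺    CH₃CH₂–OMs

CH₃CH₂–N₂⁺ > CH₃CH₂–OTf > CH₃CH₂–OMs > CH₃CH₂–OC(O)CF₃ > CH₃CH₂–F

With the same alkyl group throughout, only the leaving group differentiates the rates.
Rank by basicity of the departing species: weakest base leaves most easily.
CH₃CH₂–N₂⁺ loses N₂: no meaningful conjugate acid; N₂ departs as an exceptionally stable neutral molecule
CH₃CH₂–OTf loses OTf⁻: pKₐ(CF₃SO₃H (triflic acid)) ≈ -14
CH₃CH₂–OMs loses OMs⁻: pKₐ(CH₃SO₃H (MsOH)) ≈ -1.9
CH₃CH₂–OC(O)CF₃ loses CF₃COO⁻: pKₐ(CF₃COOH) ≈ 0.2
CH₃CH₂–F loses F⁻: pKₐ(HF) ≈ 3.2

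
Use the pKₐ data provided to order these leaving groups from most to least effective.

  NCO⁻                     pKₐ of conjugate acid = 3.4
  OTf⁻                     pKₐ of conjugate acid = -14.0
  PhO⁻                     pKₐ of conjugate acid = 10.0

OTf⁻ > NCO⁻ > PhO⁻

Lower conjugate-acid pKₐ ⇒ weaker base ⇒ better leaving group.
Sorting by the given values: OTf⁻ (-14.0), NCO⁻ (3.4), PhO⁻ (10.0).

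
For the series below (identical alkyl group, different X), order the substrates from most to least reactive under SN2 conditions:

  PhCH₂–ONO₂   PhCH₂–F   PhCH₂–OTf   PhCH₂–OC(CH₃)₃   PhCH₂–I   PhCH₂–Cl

PhCH₂–OTf > PhCH₂–I > PhCH₂–Cl > PhCH₂–ONO₂ > PhCH₂–F > PhCH₂–OC(CH₃)₃

Same R in every case — rank the leaving groups.
Rank by basicity of the departing species: weakest base leaves most easily.
PhCH₂–OTf loses OTf⁻: pKₐ(CF₃SO₃H (triflic acid)) ≈ -14
PhCH₂–I loses I⁻: pKₐ(HI) ≈ -10
PhCH₂–Cl loses Cl⁻: pKₐ(HCl) ≈ -7
PhCH₂–ONO₂ loses NO₃⁻: pKₐ(HNO₃) ≈ -1.3
PhCH₂–F loses F⁻: pKₐ(HF) ≈ 3.2
PhCH₂–OC(CH₃)₃ loses (CH₃)₃CO⁻: pKₐ(t-BuOH) ≈ 18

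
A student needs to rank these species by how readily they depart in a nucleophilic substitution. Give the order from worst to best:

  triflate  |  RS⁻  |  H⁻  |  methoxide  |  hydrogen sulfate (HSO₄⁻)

A good leaving group is a weak base: the lower the pKₐ of its conjugate acid, the more readily it departs.
triflate: pKₐ(CF₃SO₃H (triflic acid)) ≈ -14
hydrogen sulfate (HSO₄⁻): pKₐ(H₂SO₄) ≈ -3
RS⁻: pKₐ(RSH (a thiol)) ≈ 10.5
methoxide: pKₐ(CH₃OH) ≈ 15.5
H⁻: pKₐ(H₂) ≈ 36
The question asks for worst first, so the sequence is read in increasing leaving-group ability.

H⁻ < methoxide < RS⁻ < hydrogen sulfate (HSO₄⁻) < triflate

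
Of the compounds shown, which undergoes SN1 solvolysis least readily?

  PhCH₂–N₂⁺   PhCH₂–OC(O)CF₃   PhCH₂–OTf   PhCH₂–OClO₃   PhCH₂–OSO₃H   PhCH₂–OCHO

Identical carbon frameworks mean the comparison reduces to leaving-group quality.
Leaving-group ability tracks the stability of the departed species; conjugate-acid pKₐ is the usual yardstick (lower pKₐ → better LG).
PhCH₂–N₂⁺ loses N₂: no meaningful conjugate acid; N₂ departs as an exceptionally stable neutral molecule
PhCH₂–OTf loses OTf⁻: pKₐ(CF₃SO₃H (triflic acid)) ≈ -14
PhCH₂–OClO₃ loses ClO₄⁻: pKₐ(HClO₄) ≈ -10
PhCH₂–OSO₃H loses HSO₄⁻: pKₐ(H₂SO₄) ≈ -3
PhCH₂–OC(O)CF₃ loses CF₃COO⁻: pKₐ(CF₃COOH) ≈ 0.2
PhCH₂–OCHO loses HCOO⁻: pKₐ(HCOOH) ≈ 3.8

PhCH₂–OCHO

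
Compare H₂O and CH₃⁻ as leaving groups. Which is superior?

H₂O

H₂O is the better leaving group.
pKₐ(H₃O⁺) ≈ -1.7 versus pKₐ(CH₄) ≈ 48: H₂O is the much weaker base.
Neutral; leaves from a protonated alcohol (R–OH₂⁺).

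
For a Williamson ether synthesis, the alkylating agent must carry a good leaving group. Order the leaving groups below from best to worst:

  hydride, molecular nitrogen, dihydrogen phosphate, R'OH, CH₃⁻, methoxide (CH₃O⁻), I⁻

Rank by basicity of the departing species: weakest base leaves most easily.
molecular nitrogen: no meaningful conjugate acid; N₂ departs as an exceptionally stable neutral molecule
I⁻: pKₐ(HI) ≈ -10
R'OH: pKₐ(R'OH₂⁺) ≈ -2.4
dihydrogen phosphate: pKₐ(H₃PO₄) ≈ 2.1
methoxide (CH₃O⁻): pKₐ(CH₃OH) ≈ 15.5
hydride: pKₐ(H₂) ≈ 36
CH₃⁻: pKₐ(CH₄) ≈ 48

molecular nitrogen > I⁻ > R'OH > dihydrogen phosphate > methoxide (CH₃O⁻) > hydride > CH₃⁻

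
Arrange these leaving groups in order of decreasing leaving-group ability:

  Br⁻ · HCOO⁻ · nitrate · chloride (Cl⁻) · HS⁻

Br⁻ > chloride (Cl⁻) > nitrate > HCOO⁻ > HS⁻

The more stable X⁻ (or X) is on its own — i.e. the weaker a base it is — the better a leaving group it makes.
Br⁻: pKₐ(HBr) ≈ -9
chloride (Cl⁻): pKₐ(HCl) ≈ -7
nitrate: pKₐ(HNO₃) ≈ -1.3 — resonance-delocalised over three oxygens
HCOO⁻: pKₐ(HCOOH) ≈ 3.8
HS⁻: pKₐ(H₂S) ≈ 7 — larger and more polarisable than the oxygen analogue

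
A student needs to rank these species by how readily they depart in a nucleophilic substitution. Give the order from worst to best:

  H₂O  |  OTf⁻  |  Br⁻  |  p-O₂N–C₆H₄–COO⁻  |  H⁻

OTf⁻: pKₐ(CF₃SO₃H (triflic acid)) ≈ -14
Br⁻: pKₐ(HBr) ≈ -9
H₂O: pKₐ(H₃O⁺) ≈ -1.7 — neutral; leaves from a protonated alcohol (R–OH₂⁺)
p-O₂N–C₆H₄–COO⁻: pKₐ(p-nitrobenzoic acid) ≈ 3.4 — electron-withdrawing nitro group stabilises the carboxylate
H⁻: pKₐ(H₂) ≈ 36 — extremely strong base; leaves only in special hydride-transfer contexts
Reversing gives the worst-to-best order requested.

H⁻ < p-O₂N–C₆H₄–COO⁻ < H₂O < Br⁻ < OTf⁻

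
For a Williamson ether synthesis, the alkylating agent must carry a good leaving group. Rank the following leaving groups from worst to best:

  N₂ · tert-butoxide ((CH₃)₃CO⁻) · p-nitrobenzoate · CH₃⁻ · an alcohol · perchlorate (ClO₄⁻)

CH₃⁻ < tert-butoxide ((CH₃)₃CO⁻) < p-nitrobenzoate < an alcohol < perchlorate (ClO₄⁻) < N₂

N₂: no meaningful conjugate acid; N₂ departs as an exceptionally stable neutral molecule
perchlorate (ClO₄⁻): pKₐ(HClO₄) ≈ -10
an alcohol: pKₐ(R'OH₂⁺) ≈ -2.4 — neutral; leaves from a protonated ether (an oxonium ion, R–O(H)R'⁺)
p-nitrobenzoate: pKₐ(p-nitrobenzoic acid) ≈ 3.4 — electron-withdrawing nitro group stabilises the carboxylate
tert-butoxide ((CH₃)₃CO⁻): pKₐ(t-BuOH) ≈ 18
CH₃⁻: pKₐ(CH₄) ≈ 48
Reversing gives the worst-to-best order requested.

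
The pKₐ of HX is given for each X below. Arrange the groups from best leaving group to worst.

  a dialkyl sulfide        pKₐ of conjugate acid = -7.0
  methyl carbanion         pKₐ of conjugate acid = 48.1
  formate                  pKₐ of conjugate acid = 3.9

a dialkyl sulfide > formate > methyl carbanion

Lower conjugate-acid pKₐ ⇒ weaker base ⇒ better leaving group.
Sorting by the given values: a dialkyl sulfide (-7.0), formate (3.9), methyl carbanion (48.1).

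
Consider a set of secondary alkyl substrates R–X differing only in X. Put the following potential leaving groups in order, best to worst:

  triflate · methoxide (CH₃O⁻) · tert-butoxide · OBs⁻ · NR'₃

The more stable X⁻ (or X) is on its own — i.e. the weaker a base it is — the better a leaving group it makes.
triflate: pKₐ(CF₃SO₃H (triflic acid)) ≈ -14
OBs⁻: pKₐ(p-BrC₆H₄SO₃H) ≈ -2.8
NR'₃: pKₐ(R'₃NH⁺) ≈ 10.7
methoxide (CH₃O⁻): pKₐ(CH₃OH) ≈ 15.5
tert-butoxide: pKₐ(t-BuOH) ≈ 18

triflate > OBs⁻ > NR'₃ > methoxide (CH₃O⁻) > tert-butoxide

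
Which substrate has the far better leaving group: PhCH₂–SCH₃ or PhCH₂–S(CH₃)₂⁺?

PhCH₂–S(CH₃)₂⁺

From PhCH₂–SCH₃ the departing group would be RS⁻ (pKₐ(RSH (a thiol)) ≈ 10.5). Moderately basic; rarely leaves without activation.
From PhCH₂–S(CH₃)₂⁺ the leaving group is SR'₂ (pKₐ(R'₂SH⁺) ≈ -7). Neutral; leaves from a sulfonium salt (R–SR'₂⁺).
(In practice PhCH₂–S(CH₃)₂⁺ is made from PhCH₂–SCH₃ by S-methylation with CH₃I, allowing neutral dimethyl sulfide, rather than methanethiolate, to depart.)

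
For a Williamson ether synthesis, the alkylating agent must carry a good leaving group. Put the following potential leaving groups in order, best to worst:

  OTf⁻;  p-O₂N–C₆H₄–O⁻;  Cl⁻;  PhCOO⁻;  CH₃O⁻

OTf⁻ > Cl⁻ > PhCOO⁻ > p-O₂N–C₆H₄–O⁻ > CH₃O⁻

Leaving-group ability tracks the stability of the departed species; conjugate-acid pKₐ is the usual yardstick (lower pKₐ → better LG).
OTf⁻: pKₐ(CF₃SO₃H (triflic acid)) ≈ -14
Cl⁻: pKₐ(HCl) ≈ -7
PhCOO⁻: pKₐ(C₆H₅COOH) ≈ 4.2
p-O₂N–C₆H₄–O⁻: pKₐ(p-nitrophenol) ≈ 7.2
CH₃O⁻: pKₐ(CH₃OH) ≈ 15.5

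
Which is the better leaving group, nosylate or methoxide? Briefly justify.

nosylate

nosylate is the better leaving group.
pKₐ(p-O₂NC₆H₄SO₃H) ≈ -3.5 versus pKₐ(CH₃OH) ≈ 15.5: nosylate is the much weaker base.
P-nitro group further stabilises the sulfonate.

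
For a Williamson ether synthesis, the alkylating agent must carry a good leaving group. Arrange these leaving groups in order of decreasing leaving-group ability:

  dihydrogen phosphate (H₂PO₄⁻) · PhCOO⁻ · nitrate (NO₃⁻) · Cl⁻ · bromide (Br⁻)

The more stable X⁻ (or X) is on its own — i.e. the weaker a base it is — the better a leaving group it makes.
bromide (Br⁻): pKₐ(HBr) ≈ -9 — weak base; good leaving group
Cl⁻: pKₐ(HCl) ≈ -7 — moderately weak base
nitrate (NO₃⁻): pKₐ(HNO₃) ≈ -1.3 — resonance-delocalised over three oxygens
dihydrogen phosphate (H₂PO₄⁻): pKₐ(H₃PO₄) ≈ 2.1 — moderate base; biological leaving group after further activation
PhCOO⁻: pKₐ(C₆H₅COOH) ≈ 4.2

bromide (Br⁻) > Cl⁻ > nitrate (NO₃⁻) > dihydrogen phosphate (H₂PO₄⁻) > PhCOO⁻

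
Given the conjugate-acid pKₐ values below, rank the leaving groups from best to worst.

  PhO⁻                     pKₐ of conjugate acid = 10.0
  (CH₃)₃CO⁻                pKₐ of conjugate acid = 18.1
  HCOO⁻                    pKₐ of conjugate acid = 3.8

Lower conjugate-acid pKₐ ⇒ weaker base ⇒ better leaving group.
Sorting by the given values: HCOO⁻ (3.8), PhO⁻ (10.0), (CH₃)₃CO⁻ (18.1).

HCOO⁻ > PhO⁻ > (CH₃)₃CO⁻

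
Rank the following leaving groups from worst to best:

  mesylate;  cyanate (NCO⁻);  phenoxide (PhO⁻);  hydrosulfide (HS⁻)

phenoxide (PhO⁻) < hydrosulfide (HS⁻) < cyanate (NCO⁻) < mesylate

The more stable X⁻ (or X) is on its own — i.e. the weaker a base it is — the better a leaving group it makes.
mesylate: pKₐ(CH₃SO₃H (MsOH)) ≈ -1.9 — resonance-delocalised alkanesulfonate
cyanate (NCO⁻): pKₐ(HOCN) ≈ 3.5 — resonance between N and O
hydrosulfide (HS⁻): pKₐ(H₂S) ≈ 7
phenoxide (PhO⁻): pKₐ(C₆H₅OH (phenol)) ≈ 10 — resonance into the ring helps, but still a poor LG
Reversing gives the worst-to-best order requested.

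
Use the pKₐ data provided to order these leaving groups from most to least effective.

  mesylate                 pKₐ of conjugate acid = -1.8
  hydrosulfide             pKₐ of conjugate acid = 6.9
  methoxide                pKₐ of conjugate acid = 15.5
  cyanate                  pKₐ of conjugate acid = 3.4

Lower conjugate-acid pKₐ ⇒ weaker base ⇒ better leaving group.
Sorting by the given values: mesylate (-1.8), cyanate (3.4), hydrosulfide (6.9), methoxide (15.5).

mesylate > cyanate > hydrosulfide > methoxide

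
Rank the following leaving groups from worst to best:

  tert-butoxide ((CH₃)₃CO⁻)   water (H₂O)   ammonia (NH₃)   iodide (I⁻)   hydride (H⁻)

iodide (I⁻): pKₐ(HI) ≈ -10
water (H₂O): pKₐ(H₃O⁺) ≈ -1.7
ammonia (NH₃): pKₐ(NH₄⁺) ≈ 9.2
tert-butoxide ((CH₃)₃CO⁻): pKₐ(t-BuOH) ≈ 18
hydride (H⁻): pKₐ(H₂) ≈ 36
Listed from poorest to best leaving group as asked.

hydride (H⁻) < tert-butoxide ((CH₃)₃CO⁻) < ammonia (NH₃) < water (H₂O) < iodide (I⁻)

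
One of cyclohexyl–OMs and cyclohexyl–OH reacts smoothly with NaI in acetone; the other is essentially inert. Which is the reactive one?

From cyclohexyl–OH the departing group would be OH⁻ (pKₐ(H₂O) ≈ 15.7). Strong base; essentially never leaves without prior activation.
From cyclohexyl–OMs the leaving group is OMs⁻ (pKₐ(CH₃SO₃H (MsOH)) ≈ -1.9). Resonance-delocalised alkanesulfonate.
(In practice cyclohexyl–OMs is made from cyclohexyl–OH by treatment with MsCl / Et₃N, converting the hydroxyl into a mesylate.)

cyclohexyl–OMs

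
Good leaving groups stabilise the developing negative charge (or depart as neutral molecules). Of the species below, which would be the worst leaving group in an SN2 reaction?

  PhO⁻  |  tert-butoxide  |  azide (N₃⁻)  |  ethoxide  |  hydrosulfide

azide (N₃⁻): pKₐ(HN₃) ≈ 4.7
hydrosulfide: pKₐ(H₂S) ≈ 7
PhO⁻: pKₐ(C₆H₅OH (phenol)) ≈ 10
ethoxide: pKₐ(CH₃CH₂OH) ≈ 16
tert-butoxide: pKₐ(t-BuOH) ≈ 18

tert-butoxide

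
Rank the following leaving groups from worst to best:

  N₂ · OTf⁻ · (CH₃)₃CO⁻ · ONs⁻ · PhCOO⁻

(CH₃)₃CO⁻ < PhCOO⁻ < ONs⁻ < OTf⁻ < N₂

A good leaving group is a weak base: the lower the pKₐ of its conjugate acid, the more readily it departs.
N₂: no meaningful conjugate acid; N₂ departs as an exceptionally stable neutral molecule
OTf⁻: pKₐ(CF₃SO₃H (triflic acid)) ≈ -14 — charge spread over three oxygens and a CF₃ group; the premier leaving group in synthesis
ONs⁻: pKₐ(p-O₂NC₆H₄SO₃H) ≈ -3.5 — p-nitro group further stabilises the sulfonate
PhCOO⁻: pKₐ(C₆H₅COOH) ≈ 4.2
(CH₃)₃CO⁻: pKₐ(t-BuOH) ≈ 18 — bulky, strongly basic alkoxide
Listed from poorest to best leaving group as asked.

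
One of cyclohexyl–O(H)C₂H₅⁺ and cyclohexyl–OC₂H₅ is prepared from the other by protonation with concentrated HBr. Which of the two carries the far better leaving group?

From cyclohexyl–OC₂H₅ the departing group would be CH₃CH₂O⁻ (pKₐ(CH₃CH₂OH) ≈ 16). Strong base; alkoxides do not leave unassisted.
From cyclohexyl–O(H)C₂H₅⁺ the leaving group is R'OH (pKₐ(R'OH₂⁺) ≈ -2.4). Neutral; leaves from a protonated ether (an oxonium ion, R–O(H)R'⁺).
Protonation with concentrated HBr works by allowing neutral ethanol, rather than ethoxide, to depart, making cyclohexyl–O(H)C₂H₅⁺ enormously more reactive.

cyclohexyl–O(H)C₂H₅⁺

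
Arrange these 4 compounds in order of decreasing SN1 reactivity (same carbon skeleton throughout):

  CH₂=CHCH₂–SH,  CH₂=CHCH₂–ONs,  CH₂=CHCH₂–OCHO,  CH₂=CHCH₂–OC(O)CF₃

With the same alkyl group throughout, only the leaving group differentiates the rates.
Rank by basicity of the departing species: weakest base leaves most easily.
CH₂=CHCH₂–ONs loses ONs⁻: pKₐ(p-O₂NC₆H₄SO₃H) ≈ -3.5
CH₂=CHCH₂–OC(O)CF₃ loses CF₃COO⁻: pKₐ(CF₃COOH) ≈ 0.2
CH₂=CHCH₂–OCHO loses HCOO⁻: pKₐ(HCOOH) ≈ 3.8
CH₂=CHCH₂–SH loses HS⁻: pKₐ(H₂S) ≈ 7

CH₂=CHCH₂–ONs > CH₂=CHCH₂–OC(O)CF₃ > CH₂=CHCH₂–OCHO > CH₂=CHCH₂–SH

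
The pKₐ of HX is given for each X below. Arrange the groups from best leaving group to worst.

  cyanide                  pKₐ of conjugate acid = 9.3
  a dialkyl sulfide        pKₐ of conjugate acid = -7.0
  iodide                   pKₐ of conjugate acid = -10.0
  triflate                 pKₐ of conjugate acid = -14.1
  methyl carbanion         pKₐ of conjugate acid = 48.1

triflate > iodide > a dialkyl sulfide > cyanide > methyl carbanion

Lower conjugate-acid pKₐ ⇒ weaker base ⇒ better leaving group.
Sorting by the given values: triflate (-14.1), iodide (-10.0), a dialkyl sulfide (-7.0), cyanide (9.3), methyl carbanion (48.1).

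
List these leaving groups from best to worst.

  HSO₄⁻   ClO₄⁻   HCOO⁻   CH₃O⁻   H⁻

ClO₄⁻ > HSO₄⁻ > HCOO⁻ > CH₃O⁻ > H⁻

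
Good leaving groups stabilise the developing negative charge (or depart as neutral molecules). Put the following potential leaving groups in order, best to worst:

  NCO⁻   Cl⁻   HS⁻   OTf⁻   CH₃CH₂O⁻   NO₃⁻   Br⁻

OTf⁻ > Br⁻ > Cl⁻ > NO₃⁻ > NCO⁻ > HS⁻ > CH₃CH₂O⁻

The more stable X⁻ (or X) is on its own — i.e. the weaker a base it is — the better a leaving group it makes.
OTf⁻: pKₐ(CF₃SO₃H (triflic acid)) ≈ -14 — charge spread over three oxygens and a CF₃ group; the premier leaving group in synthesis
Br⁻: pKₐ(HBr) ≈ -9
Cl⁻: pKₐ(HCl) ≈ -7
NO₃⁻: pKₐ(HNO₃) ≈ -1.3
NCO⁻: pKₐ(HOCN) ≈ 3.5 — resonance between N and O
HS⁻: pKₐ(H₂S) ≈ 7
CH₃CH₂O⁻: pKₐ(CH₃CH₂OH) ≈ 16 — strong base; alkoxides do not leave unassisted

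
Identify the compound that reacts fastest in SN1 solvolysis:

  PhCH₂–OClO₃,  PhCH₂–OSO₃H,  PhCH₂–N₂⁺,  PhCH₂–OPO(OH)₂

PhCH₂–N₂⁺

The skeletons are identical, so relative rate is governed entirely by leaving-group ability.
The more stable X⁻ (or X) is on its own — i.e. the weaker a base it is — the better a leaving group it makes.
PhCH₂–N₂⁺ loses N₂: no meaningful conjugate acid; N₂ departs as an exceptionally stable neutral molecule
PhCH₂–OClO₃ loses ClO₄⁻: pKₐ(HClO₄) ≈ -10
PhCH₂–OSO₃H loses HSO₄⁻: pKₐ(H₂SO₄) ≈ -3
PhCH₂–OPO(OH)₂ loses H₂PO₄⁻: pKₐ(H₃PO₄) ≈ 2.1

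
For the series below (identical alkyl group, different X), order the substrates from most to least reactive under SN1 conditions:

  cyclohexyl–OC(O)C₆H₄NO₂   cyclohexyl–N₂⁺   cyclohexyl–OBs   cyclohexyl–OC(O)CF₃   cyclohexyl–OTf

Identical carbon frameworks mean the comparison reduces to leaving-group quality.
Rank by basicity of the departing species: weakest base leaves most easily.
cyclohexyl–N₂⁺ loses N₂: no meaningful conjugate acid; N₂ departs as an exceptionally stable neutral molecule
cyclohexyl–OTf loses OTf⁻: pKₐ(CF₃SO₃H (triflic acid)) ≈ -14
cyclohexyl–OBs loses OBs⁻: pKₐ(p-BrC₆H₄SO₃H) ≈ -2.8
cyclohexyl–OC(O)CF₃ loses CF₃COO⁻: pKₐ(CF₃COOH) ≈ 0.2
cyclohexyl–OC(O)C₆H₄NO₂ loses p-O₂N–C₆H₄–COO⁻: pKₐ(p-nitrobenzoic acid) ≈ 3.4

cyclohexyl–N₂⁺ > cyclohexyl–OTf > cyclohexyl–OBs > cyclohexyl–OC(O)CF₃ > cyclohexyl–OC(O)C₆H₄NO₂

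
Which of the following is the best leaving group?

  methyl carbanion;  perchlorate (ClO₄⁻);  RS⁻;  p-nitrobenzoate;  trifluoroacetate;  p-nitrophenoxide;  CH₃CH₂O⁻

Rank by basicity of the departing species: weakest base leaves most easily.
perchlorate (ClO₄⁻): pKₐ(HClO₄) ≈ -10
trifluoroacetate: pKₐ(CF₃COOH) ≈ 0.2
p-nitrobenzoate: pKₐ(p-nitrobenzoic acid) ≈ 3.4
p-nitrophenoxide: pKₐ(p-nitrophenol) ≈ 7.2
RS⁻: pKₐ(RSH (a thiol)) ≈ 10.5
CH₃CH₂O⁻: pKₐ(CH₃CH₂OH) ≈ 16
methyl carbanion: pKₐ(CH₄) ≈ 48

perchlorate (ClO₄⁻)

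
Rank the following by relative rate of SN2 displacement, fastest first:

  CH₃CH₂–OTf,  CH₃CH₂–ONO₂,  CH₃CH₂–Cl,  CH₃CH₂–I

CH₃CH₂–OTf > CH₃CH₂–I > CH₃CH₂–Cl > CH₃CH₂–ONO₂

The skeletons are identical, so relative rate is governed entirely by leaving-group ability.
Rank by basicity of the departing species: weakest base leaves most easily.
CH₃CH₂–OTf loses OTf⁻: pKₐ(CF₃SO₃H (triflic acid)) ≈ -14
CH₃CH₂–I loses I⁻: pKₐ(HI) ≈ -10
CH₃CH₂–Cl loses Cl⁻: pKₐ(HCl) ≈ -7
CH₃CH₂–ONO₂ loses NO₃⁻: pKₐ(HNO₃) ≈ -1.3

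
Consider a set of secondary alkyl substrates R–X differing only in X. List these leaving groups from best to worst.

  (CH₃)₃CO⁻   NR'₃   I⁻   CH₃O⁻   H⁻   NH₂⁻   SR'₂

The more stable X⁻ (or X) is on its own — i.e. the weaker a base it is — the better a leaving group it makes.
I⁻: pKₐ(HI) ≈ -10 — large, highly polarisable; very weak base
SR'₂: pKₐ(R'₂SH⁺) ≈ -7 — neutral; leaves from a sulfonium salt (R–SR'₂⁺)
NR'₃: pKₐ(R'₃NH⁺) ≈ 10.7 — neutral but still a fairly strong base; Hofmann-elimination LG
CH₃O⁻: pKₐ(CH₃OH) ≈ 15.5
(CH₃)₃CO⁻: pKₐ(t-BuOH) ≈ 18 — bulky, strongly basic alkoxide
H⁻: pKₐ(H₂) ≈ 36
NH₂⁻: pKₐ(NH₃) ≈ 38 — extremely strong base; never a leaving group

I⁻ > SR'₂ > NR'₃ > CH₃O⁻ > (CH₃)₃CO⁻ > H⁻ > NH₂⁻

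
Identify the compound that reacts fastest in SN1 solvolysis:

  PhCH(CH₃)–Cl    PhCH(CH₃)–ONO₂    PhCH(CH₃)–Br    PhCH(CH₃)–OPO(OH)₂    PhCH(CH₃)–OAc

With the same alkyl group throughout, only the leaving group differentiates the rates.
The more stable X⁻ (or X) is on its own — i.e. the weaker a base it is — the better a leaving group it makes.
PhCH(CH₃)–Br loses Br⁻: pKₐ(HBr) ≈ -9
PhCH(CH₃)–Cl loses Cl⁻: pKₐ(HCl) ≈ -7
PhCH(CH₃)–ONO₂ loses NO₃⁻: pKₐ(HNO₃) ≈ -1.3
PhCH(CH₃)–OPO(OH)₂ loses H₂PO₄⁻: pKₐ(H₃PO₄) ≈ 2.1
PhCH(CH₃)–OAc loses AcO⁻: pKₐ(CH₃COOH) ≈ 4.8

PhCH(CH₃)–Br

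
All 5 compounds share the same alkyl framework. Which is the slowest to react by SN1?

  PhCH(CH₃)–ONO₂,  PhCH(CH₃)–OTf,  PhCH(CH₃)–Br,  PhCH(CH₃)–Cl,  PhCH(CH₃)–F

Identical carbon frameworks mean the comparison reduces to leaving-group quality.
A good leaving group is a weak base: the lower the pKₐ of its conjugate acid, the more readily it departs.
PhCH(CH₃)–OTf loses OTf⁻: pKₐ(CF₃SO₃H (triflic acid)) ≈ -14
PhCH(CH₃)–Br loses Br⁻: pKₐ(HBr) ≈ -9
PhCH(CH₃)–Cl loses Cl⁻: pKₐ(HCl) ≈ -7
PhCH(CH₃)–ONO₂ loses NO₃⁻: pKₐ(HNO₃) ≈ -1.3
PhCH(CH₃)–F loses F⁻: pKₐ(HF) ≈ 3.2

PhCH(CH₃)–F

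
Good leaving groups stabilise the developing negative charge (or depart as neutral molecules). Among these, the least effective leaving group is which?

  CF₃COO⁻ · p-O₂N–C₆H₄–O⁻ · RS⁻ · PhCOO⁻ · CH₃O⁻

CH₃O⁻

CF₃COO⁻: pKₐ(CF₃COOH) ≈ 0.2
PhCOO⁻: pKₐ(C₆H₅COOH) ≈ 4.2
p-O₂N–C₆H₄–O⁻: pKₐ(p-nitrophenol) ≈ 7.2
RS⁻: pKₐ(RSH (a thiol)) ≈ 10.5
CH₃O⁻: pKₐ(CH₃OH) ≈ 15.5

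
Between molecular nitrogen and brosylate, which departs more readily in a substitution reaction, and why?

molecular nitrogen is the better leaving group.
N₂ is the ultimate leaving group — it departs as an exceptionally stable neutral molecule, whereas brosylate (pKₐ(p-BrC₆H₄SO₃H) ≈ -2.8) is far more basic.

molecular nitrogen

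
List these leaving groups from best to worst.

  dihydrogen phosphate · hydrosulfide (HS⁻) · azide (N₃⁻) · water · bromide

bromide > water > dihydrogen phosphate > azide (N₃⁻) > hydrosulfide (HS⁻)

Leaving-group ability tracks the stability of the departed species; conjugate-acid pKₐ is the usual yardstick (lower pKₐ → better LG).
bromide: pKₐ(HBr) ≈ -9 — weak base; good leaving group
water: pKₐ(H₃O⁺) ≈ -1.7
dihydrogen phosphate: pKₐ(H₃PO₄) ≈ 2.1 — moderate base; biological leaving group after further activation
azide (N₃⁻): pKₐ(HN₃) ≈ 4.7 — linear, resonance-stabilised
hydrosulfide (HS⁻): pKₐ(H₂S) ≈ 7 — larger and more polarisable than the oxygen analogue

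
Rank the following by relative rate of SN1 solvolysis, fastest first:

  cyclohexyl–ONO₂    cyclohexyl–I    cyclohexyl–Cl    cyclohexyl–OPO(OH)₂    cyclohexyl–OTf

cyclohexyl–OTf > cyclohexyl–I > cyclohexyl–Cl > cyclohexyl–ONO₂ > cyclohexyl–OPO(OH)₂

Same R in every case — rank the leaving groups.
Rank by basicity of the departing species: weakest base leaves most easily.
cyclohexyl–OTf loses OTf⁻: pKₐ(CF₃SO₃H (triflic acid)) ≈ -14
cyclohexyl–I loses I⁻: pKₐ(HI) ≈ -10
cyclohexyl–Cl loses Cl⁻: pKₐ(HCl) ≈ -7
cyclohexyl–ONO₂ loses NO₃⁻: pKₐ(HNO₃) ≈ -1.3
cyclohexyl–OPO(OH)₂ loses H₂PO₄⁻: pKₐ(H₃PO₄) ≈ 2.1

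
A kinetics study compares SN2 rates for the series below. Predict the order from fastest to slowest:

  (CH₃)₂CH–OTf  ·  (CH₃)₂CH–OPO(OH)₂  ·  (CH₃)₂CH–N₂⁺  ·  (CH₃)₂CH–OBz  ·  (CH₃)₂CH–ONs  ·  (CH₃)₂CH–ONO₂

(CH₃)₂CH–N₂⁺ > (CH₃)₂CH–OTf > (CH₃)₂CH–ONs > (CH₃)₂CH–ONO₂ > (CH₃)₂CH–OPO(OH)₂ > (CH₃)₂CH–OBz

Identical carbon frameworks mean the comparison reduces to leaving-group quality.
A good leaving group is a weak base: the lower the pKₐ of its conjugate acid, the more readily it departs.
(CH₃)₂CH–N₂⁺ loses N₂: no meaningful conjugate acid; N₂ departs as an exceptionally stable neutral molecule
(CH₃)₂CH–OTf loses OTf⁻: pKₐ(CF₃SO₃H (triflic acid)) ≈ -14
(CH₃)₂CH–ONs loses ONs⁻: pKₐ(p-O₂NC₆H₄SO₃H) ≈ -3.5
(CH₃)₂CH–ONO₂ loses NO₃⁻: pKₐ(HNO₃) ≈ -1.3
(CH₃)₂CH–OPO(OH)₂ loses H₂PO₄⁻: pKₐ(H₃PO₄) ≈ 2.1
(CH₃)₂CH–OBz loses PhCOO⁻: pKₐ(C₆H₅COOH) ≈ 4.2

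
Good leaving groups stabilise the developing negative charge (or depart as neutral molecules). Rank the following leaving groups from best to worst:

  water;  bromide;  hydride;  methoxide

bromide > water > methoxide > hydride

Rank by basicity of the departing species: weakest base leaves most easily.
bromide: pKₐ(HBr) ≈ -9
water: pKₐ(H₃O⁺) ≈ -1.7
methoxide: pKₐ(CH₃OH) ≈ 15.5 — strong base; alkoxides do not leave unassisted
hydride: pKₐ(H₂) ≈ 36 — extremely strong base; leaves only in special hydride-transfer contexts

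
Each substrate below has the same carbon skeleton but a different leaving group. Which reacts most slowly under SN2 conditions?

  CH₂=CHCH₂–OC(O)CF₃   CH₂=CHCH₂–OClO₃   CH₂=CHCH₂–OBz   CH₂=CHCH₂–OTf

Same R in every case — rank the leaving groups.
The more stable X⁻ (or X) is on its own — i.e. the weaker a base it is — the better a leaving group it makes.
CH₂=CHCH₂–OTf loses OTf⁻: pKₐ(CF₃SO₃H (triflic acid)) ≈ -14
CH₂=CHCH₂–OClO₃ loses ClO₄⁻: pKₐ(HClO₄) ≈ -10
CH₂=CHCH₂–OC(O)CF₃ loses CF₃COO⁻: pKₐ(CF₃COOH) ≈ 0.2
CH₂=CHCH₂–OBz loses PhCOO⁻: pKₐ(C₆H₅COOH) ≈ 4.2

CH₂=CHCH₂–OBz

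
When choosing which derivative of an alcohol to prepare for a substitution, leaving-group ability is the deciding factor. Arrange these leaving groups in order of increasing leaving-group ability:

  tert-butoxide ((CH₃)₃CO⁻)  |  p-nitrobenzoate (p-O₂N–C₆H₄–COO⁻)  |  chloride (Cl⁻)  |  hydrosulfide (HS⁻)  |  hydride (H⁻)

hydride (H⁻) < tert-butoxide ((CH₃)₃CO⁻) < hydrosulfide (HS⁻) < p-nitrobenzoate (p-O₂N–C₆H₄–COO⁻) < chloride (Cl⁻)

Leaving-group ability tracks the stability of the departed species; conjugate-acid pKₐ is the usual yardstick (lower pKₐ → better LG).
chloride (Cl⁻): pKₐ(HCl) ≈ -7
p-nitrobenzoate (p-O₂N–C₆H₄–COO⁻): pKₐ(p-nitrobenzoic acid) ≈ 3.4
hydrosulfide (HS⁻): pKₐ(H₂S) ≈ 7
tert-butoxide ((CH₃)₃CO⁻): pKₐ(t-BuOH) ≈ 18
hydride (H⁻): pKₐ(H₂) ≈ 36
Reversing gives the worst-to-best order requested.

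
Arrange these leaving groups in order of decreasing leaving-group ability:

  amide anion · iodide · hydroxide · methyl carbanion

iodide > hydroxide > amide anion > methyl carbanion

The more stable X⁻ (or X) is on its own — i.e. the weaker a base it is — the better a leaving group it makes.
iodide: pKₐ(HI) ≈ -10
hydroxide: pKₐ(H₂O) ≈ 15.7
amide anion: pKₐ(NH₃) ≈ 38
methyl carbanion: pKₐ(CH₄) ≈ 48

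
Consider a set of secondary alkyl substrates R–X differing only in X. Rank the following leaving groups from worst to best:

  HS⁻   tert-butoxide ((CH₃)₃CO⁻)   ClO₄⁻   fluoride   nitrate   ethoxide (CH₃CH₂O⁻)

tert-butoxide ((CH₃)₃CO⁻) < ethoxide (CH₃CH₂O⁻) < HS⁻ < fluoride < nitrate < ClO₄⁻

ClO₄⁻: pKₐ(HClO₄) ≈ -10
nitrate: pKₐ(HNO₃) ≈ -1.3
fluoride: pKₐ(HF) ≈ 3.2
HS⁻: pKₐ(H₂S) ≈ 7
ethoxide (CH₃CH₂O⁻): pKₐ(CH₃CH₂OH) ≈ 16
tert-butoxide ((CH₃)₃CO⁻): pKₐ(t-BuOH) ≈ 18
The question asks for worst first, so the sequence is read in increasing leaving-group ability.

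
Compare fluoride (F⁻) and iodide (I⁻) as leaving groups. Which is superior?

iodide (I⁻)

iodide (I⁻) is the better leaving group.
pKₐ(HI) ≈ -10 versus pKₐ(HF) ≈ 3.2: iodide (I⁻) is the much weaker base.
Large, highly polarisable; very weak base.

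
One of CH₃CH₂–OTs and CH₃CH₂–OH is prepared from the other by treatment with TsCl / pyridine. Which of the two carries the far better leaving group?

From CH₃CH₂–OH the departing group would be OH⁻ (pKₐ(H₂O) ≈ 15.7). Strong base; essentially never leaves without prior activation.
From CH₃CH₂–OTs the leaving group is OTs⁻ (pKₐ(p-CH₃C₆H₄SO₃H (TsOH)) ≈ -2.8). Resonance-delocalised arenesulfonate.
Treatment with TsCl / pyridine works by converting the hydroxyl into a tosylate, making CH₃CH₂–OTs enormously more reactive.

CH₃CH₂–OTs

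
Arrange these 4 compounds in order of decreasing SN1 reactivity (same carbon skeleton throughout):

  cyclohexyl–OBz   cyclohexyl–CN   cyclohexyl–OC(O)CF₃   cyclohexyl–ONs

cyclohexyl–ONs > cyclohexyl–OC(O)CF₃ > cyclohexyl–OBz > cyclohexyl–CN

The skeletons are identical, so relative rate is governed entirely by leaving-group ability.
Leaving-group ability tracks the stability of the departed species; conjugate-acid pKₐ is the usual yardstick (lower pKₐ → better LG).
cyclohexyl–ONs loses ONs⁻: pKₐ(p-O₂NC₆H₄SO₃H) ≈ -3.5
cyclohexyl–OC(O)CF₃ loses CF₃COO⁻: pKₐ(CF₃COOH) ≈ 0.2
cyclohexyl–OBz loses PhCOO⁻: pKₐ(C₆H₅COOH) ≈ 4.2
cyclohexyl–CN loses CN⁻: pKₐ(HCN) ≈ 9.2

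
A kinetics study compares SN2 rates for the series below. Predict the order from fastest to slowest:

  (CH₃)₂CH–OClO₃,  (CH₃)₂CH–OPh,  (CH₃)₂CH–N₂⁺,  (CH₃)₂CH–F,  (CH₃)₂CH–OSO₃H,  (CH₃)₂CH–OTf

(CH₃)₂CH–N₂⁺ > (CH₃)₂CH–OTf > (CH₃)₂CH–OClO₃ > (CH₃)₂CH–OSO₃H > (CH₃)₂CH–F > (CH₃)₂CH–OPh

The skeletons are identical, so relative rate is governed entirely by leaving-group ability.
Leaving-group ability tracks the stability of the departed species; conjugate-acid pKₐ is the usual yardstick (lower pKₐ → better LG).
(CH₃)₂CH–N₂⁺ loses N₂: no meaningful conjugate acid; N₂ departs as an exceptionally stable neutral molecule
(CH₃)₂CH–OTf loses OTf⁻: pKₐ(CF₃SO₃H (triflic acid)) ≈ -14
(CH₃)₂CH–OClO₃ loses ClO₄⁻: pKₐ(HClO₄) ≈ -10
(CH₃)₂CH–OSO₃H loses HSO₄⁻: pKₐ(H₂SO₄) ≈ -3
(CH₃)₂CH–F loses F⁻: pKₐ(HF) ≈ 3.2
(CH₃)₂CH–OPh loses PhO⁻: pKₐ(C₆H₅OH (phenol)) ≈ 10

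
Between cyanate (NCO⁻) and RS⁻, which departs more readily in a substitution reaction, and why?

cyanate (NCO⁻) is the better leaving group.
pKₐ(HOCN) ≈ 3.5 versus pKₐ(RSH (a thiol)) ≈ 10.5: cyanate (NCO⁻) is the much weaker base.
Resonance between N and O.

cyanate (NCO⁻)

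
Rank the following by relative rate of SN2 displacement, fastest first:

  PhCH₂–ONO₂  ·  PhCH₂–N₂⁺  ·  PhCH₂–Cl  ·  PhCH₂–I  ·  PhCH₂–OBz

Identical carbon frameworks mean the comparison reduces to leaving-group quality.
Leaving-group ability tracks the stability of the departed species; conjugate-acid pKₐ is the usual yardstick (lower pKₐ → better LG).
PhCH₂–N₂⁺ loses N₂: no meaningful conjugate acid; N₂ departs as an exceptionally stable neutral molecule
PhCH₂–I loses I⁻: pKₐ(HI) ≈ -10
PhCH₂–Cl loses Cl⁻: pKₐ(HCl) ≈ -7
PhCH₂–ONO₂ loses NO₃⁻: pKₐ(HNO₃) ≈ -1.3
PhCH₂–OBz loses PhCOO⁻: pKₐ(C₆H₅COOH) ≈ 4.2

PhCH₂–N₂⁺ > PhCH₂–I > PhCH₂–Cl > PhCH₂–ONO₂ > PhCH₂–OBz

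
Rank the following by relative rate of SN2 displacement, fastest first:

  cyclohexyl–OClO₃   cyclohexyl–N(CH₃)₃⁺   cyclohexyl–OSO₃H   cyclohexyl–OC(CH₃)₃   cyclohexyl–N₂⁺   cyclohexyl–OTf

cyclohexyl–N₂⁺ > cyclohexyl–OTf > cyclohexyl–OClO₃ > cyclohexyl–OSO₃H > cyclohexyl–N(CH₃)₃⁺ > cyclohexyl–OC(CH₃)₃

Same R in every case — rank the leaving groups.
Leaving-group ability tracks the stability of the departed species; conjugate-acid pKₐ is the usual yardstick (lower pKₐ → better LG).
cyclohexyl–N₂⁺ loses N₂: no meaningful conjugate acid; N₂ departs as an exceptionally stable neutral molecule
cyclohexyl–OTf loses OTf⁻: pKₐ(CF₃SO₃H (triflic acid)) ≈ -14
cyclohexyl–OClO₃ loses ClO₄⁻: pKₐ(HClO₄) ≈ -10
cyclohexyl–OSO₃H loses HSO₄⁻: pKₐ(H₂SO₄) ≈ -3
cyclohexyl–N(CH₃)₃⁺ loses NR'₃: pKₐ(R'₃NH⁺) ≈ 10.7
cyclohexyl–OC(CH₃)₃ loses (CH₃)₃CO⁻: pKₐ(t-BuOH) ≈ 18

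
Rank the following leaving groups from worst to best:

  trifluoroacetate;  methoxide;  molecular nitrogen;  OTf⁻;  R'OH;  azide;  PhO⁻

molecular nitrogen: no meaningful conjugate acid; N₂ departs as an exceptionally stable neutral molecule
OTf⁻: pKₐ(CF₃SO₃H (triflic acid)) ≈ -14
R'OH: pKₐ(R'OH₂⁺) ≈ -2.4 — neutral; leaves from a protonated ether (an oxonium ion, R–O(H)R'⁺)
trifluoroacetate: pKₐ(CF₃COOH) ≈ 0.2 — strongly electron-withdrawing CF₃ stabilises the carboxylate
azide: pKₐ(HN₃) ≈ 4.7
PhO⁻: pKₐ(C₆H₅OH (phenol)) ≈ 10
methoxide: pKₐ(CH₃OH) ≈ 15.5 — strong base; alkoxides do not leave unassisted
The question asks for worst first, so the sequence is read in increasing leaving-group ability.

methoxide < PhO⁻ < azide < trifluoroacetate < R'OH < OTf⁻ < molecular nitrogen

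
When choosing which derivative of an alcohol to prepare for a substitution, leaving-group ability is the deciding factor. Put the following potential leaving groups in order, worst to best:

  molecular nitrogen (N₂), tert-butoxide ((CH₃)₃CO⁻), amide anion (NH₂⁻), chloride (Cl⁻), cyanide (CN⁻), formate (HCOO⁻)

Rank by basicity of the departing species: weakest base leaves most easily.
molecular nitrogen (N₂): no meaningful conjugate acid; N₂ departs as an exceptionally stable neutral molecule
chloride (Cl⁻): pKₐ(HCl) ≈ -7
formate (HCOO⁻): pKₐ(HCOOH) ≈ 3.8
cyanide (CN⁻): pKₐ(HCN) ≈ 9.2
tert-butoxide ((CH₃)₃CO⁻): pKₐ(t-BuOH) ≈ 18
amide anion (NH₂⁻): pKₐ(NH₃) ≈ 38
The question asks for worst first, so the sequence is read in increasing leaving-group ability.

amide anion (NH₂⁻) < tert-butoxide ((CH₃)₃CO⁻) < cyanide (CN⁻) < formate (HCOO⁻) < chloride (Cl⁻) < molecular nitrogen (N₂)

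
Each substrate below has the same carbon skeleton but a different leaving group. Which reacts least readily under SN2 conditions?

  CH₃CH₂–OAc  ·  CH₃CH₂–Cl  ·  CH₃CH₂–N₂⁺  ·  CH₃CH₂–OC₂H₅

CH₃CH₂–OC₂H₅

Same R in every case — rank the leaving groups.
A good leaving group is a weak base: the lower the pKₐ of its conjugate acid, the more readily it departs.
CH₃CH₂–N₂⁺ loses N₂: no meaningful conjugate acid; N₂ departs as an exceptionally stable neutral molecule
CH₃CH₂–Cl loses Cl⁻: pKₐ(HCl) ≈ -7
CH₃CH₂–OAc loses AcO⁻: pKₐ(CH₃COOH) ≈ 4.8
CH₃CH₂–OC₂H₅ loses CH₃CH₂O⁻: pKₐ(CH₃CH₂OH) ≈ 16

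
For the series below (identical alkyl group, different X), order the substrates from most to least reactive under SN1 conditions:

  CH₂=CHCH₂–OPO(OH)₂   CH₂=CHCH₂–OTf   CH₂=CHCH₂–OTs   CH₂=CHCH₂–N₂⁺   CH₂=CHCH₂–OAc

CH₂=CHCH₂–N₂⁺ > CH₂=CHCH₂–OTf > CH₂=CHCH₂–OTs > CH₂=CHCH₂–OPO(OH)₂ > CH₂=CHCH₂–OAc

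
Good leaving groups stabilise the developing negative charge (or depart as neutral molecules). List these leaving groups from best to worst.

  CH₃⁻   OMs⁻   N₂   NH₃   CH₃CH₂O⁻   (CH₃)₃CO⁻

Rank by basicity of the departing species: weakest base leaves most easily.
N₂: no meaningful conjugate acid; N₂ departs as an exceptionally stable neutral molecule
OMs⁻: pKₐ(CH₃SO₃H (MsOH)) ≈ -1.9 — resonance-delocalised alkanesulfonate
NH₃: pKₐ(NH₄⁺) ≈ 9.2 — neutral but moderately basic; leaves from R–NH₃⁺
CH₃CH₂O⁻: pKₐ(CH₃CH₂OH) ≈ 16 — strong base; alkoxides do not leave unassisted
(CH₃)₃CO⁻: pKₐ(t-BuOH) ≈ 18 — bulky, strongly basic alkoxide
CH₃⁻: pKₐ(CH₄) ≈ 48 — unstabilised carbanion; the worst conceivable leaving group

N₂ > OMs⁻ > NH₃ > CH₃CH₂O⁻ > (CH₃)₃CO⁻ > CH₃⁻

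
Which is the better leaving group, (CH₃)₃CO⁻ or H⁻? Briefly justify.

(CH₃)₃CO⁻ is the better leaving group.
pKₐ(t-BuOH) ≈ 18 versus pKₐ(H₂) ≈ 36: (CH₃)₃CO⁻ is the much weaker base.
Bulky, strongly basic alkoxide.

(CH₃)₃CO⁻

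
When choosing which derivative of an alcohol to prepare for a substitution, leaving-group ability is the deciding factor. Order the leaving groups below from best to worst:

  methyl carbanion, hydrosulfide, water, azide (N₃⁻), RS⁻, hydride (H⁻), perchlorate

perchlorate > water > azide (N₃⁻) > hydrosulfide > RS⁻ > hydride (H⁻) > methyl carbanion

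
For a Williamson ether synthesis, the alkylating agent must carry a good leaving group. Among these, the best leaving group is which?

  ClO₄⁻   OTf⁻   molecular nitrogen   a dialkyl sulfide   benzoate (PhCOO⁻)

The more stable X⁻ (or X) is on its own — i.e. the weaker a base it is — the better a leaving group it makes.
molecular nitrogen: no meaningful conjugate acid; N₂ departs as an exceptionally stable neutral molecule
OTf⁻: pKₐ(CF₃SO₃H (triflic acid)) ≈ -14
ClO₄⁻: pKₐ(HClO₄) ≈ -10
a dialkyl sulfide: pKₐ(R'₂SH⁺) ≈ -7
benzoate (PhCOO⁻): pKₐ(C₆H₅COOH) ≈ 4.2

molecular nitrogen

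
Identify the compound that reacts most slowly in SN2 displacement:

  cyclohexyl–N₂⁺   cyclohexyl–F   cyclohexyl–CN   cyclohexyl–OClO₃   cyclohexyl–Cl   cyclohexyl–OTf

With the same alkyl group throughout, only the leaving group differentiates the rates.
The more stable X⁻ (or X) is on its own — i.e. the weaker a base it is — the better a leaving group it makes.
cyclohexyl–N₂⁺ loses N₂: no meaningful conjugate acid; N₂ departs as an exceptionally stable neutral molecule
cyclohexyl–OTf loses OTf⁻: pKₐ(CF₃SO₃H (triflic acid)) ≈ -14
cyclohexyl–OClO₃ loses ClO₄⁻: pKₐ(HClO₄) ≈ -10
cyclohexyl–Cl loses Cl⁻: pKₐ(HCl) ≈ -7
cyclohexyl–F loses F⁻: pKₐ(HF) ≈ 3.2
cyclohexyl–CN loses CN⁻: pKₐ(HCN) ≈ 9.2

cyclohexyl–CN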